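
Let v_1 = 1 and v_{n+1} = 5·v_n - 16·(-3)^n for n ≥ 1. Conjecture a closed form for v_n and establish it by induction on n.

v_n = 2(-3)^n + 7·5^(n - 1)

Computing the first terms: v_1 = 1, v_2 = 53, v_3 = 121. This suggests v_n = 2(-3)^n + 7·5^(n - 1).
When n = 1: the formula gives 1 = 1 = v_1.
Suppose the result is true for n = m, so v_m = 2(-3)^m + 7·5^(m - 1).
Then v_{m+1} = 5·v_m - 16·(-3)^m = 5·(2(-3)^m + 7·5^(m - 1)) - 16·(-3)^m = 2(-3)^(m + 1) + 7·5^m = 2(-3)^(m+1) + 7·5^((m+1) - 1),
which is the claimed formula at n = m+1.
This completes the induction.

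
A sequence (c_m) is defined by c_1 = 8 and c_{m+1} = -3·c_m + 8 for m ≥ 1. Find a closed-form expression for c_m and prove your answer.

c_m = -2(-3)^m + 2

Computing the first terms: c_1 = 8, c_2 = -16, c_3 = 56. This suggests c_m = -2(-3)^m + 2.
When m = 1: the formula gives 8 = 8 = c_1.
Inductive step: suppose the statement holds for some j ≥ 1, so c_j = -2(-3)^j + 2.
Then c_{j+1} = -3·c_j + 8 = -3·(-2(-3)^j + 2) + 8 = -2(-3)^(j + 1) + 2,
which is the claimed formula at m = j+1.
This completes the induction.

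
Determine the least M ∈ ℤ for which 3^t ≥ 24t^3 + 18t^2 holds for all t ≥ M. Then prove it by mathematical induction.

At t = 8: 6561 < 13440, so the inequality fails and M ≥ 9. We prove 3^t ≥ 24t^3 + 18t^2 for all t ≥ 9.
When t = 9: 3^t = 19683 and 24t^3 + 18t^2 = 18954, so 19683 ≥ 18954.
Inductive step: suppose the statement holds for some m ≥ 9, so 3^m ≥ 24m^3 + 18m^2.
Then 3^(m + 1) = 3·(3^m) ≥ 3·(24m^3 + 18m^2).
Also, for m ≥ 9 we have 3·(24m^3 + 18m^2) ≥ 24(m+1)^3 + 18(m+1)^2, since 3·(24m^3 + 18m^2) − (24(m+1)^3 + 18(m+1)^2) = 48m^3 - 36m^2 - 108m - 42, which is nonnegative for all m ≥ 9.
Combining, 3^(m + 1) ≥ 24(m+1)^3 + 18(m+1)^2.
This completes the induction.
Hence the smallest such M is 9.

M = 9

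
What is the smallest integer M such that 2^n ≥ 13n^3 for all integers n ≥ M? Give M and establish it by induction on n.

At n = 15: 32768 < 43875, so the inequality fails and M ≥ 16. We prove 2^n ≥ 13n^3 for all n ≥ 16.
When n = 16: 2^n = 65536 and 13n^3 = 53248, so 65536 ≥ 53248.
Suppose the result is true for n = i, so 2^i ≥ 13i^3.
Then 2^(i + 1) = 2·(2^i) ≥ 2·(13i^3).
Also, for i ≥ 16 we have 2·(13i^3) ≥ 13(i+1)^3, since 2 ≥ (1 + 1/i)^3 for all i ≥ 16.
Combining, 2^(i + 1) ≥ 13(i+1)^3.
Hence, by induction on n, the claim holds for every n ≥ 16.
Hence the smallest such M is 16.

M = 16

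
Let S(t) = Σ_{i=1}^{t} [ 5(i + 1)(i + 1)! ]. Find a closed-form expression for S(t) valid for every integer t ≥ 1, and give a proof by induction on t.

S(t) = 5(t + 2)! - 10

We claim S(t) = 5(t + 2)! - 10 for all t ≥ 1.
Base step (t = 1): S(1) = 20, and the closed form gives 20. They agree.
Inductive step: suppose the statement holds for some i ≥ 1, so S(i) = 5(i + 2)! - 10.
Then S(i+1) = S(i) + (5(i + 2)(i + 2)!) = (5(i + 2)! - 10) + (5(i + 2)(i + 2)!).
Simplifying, S(i+1) = 5((i+1) + 2)! - 10,
which is the closed form with t = i+1.
This completes the induction.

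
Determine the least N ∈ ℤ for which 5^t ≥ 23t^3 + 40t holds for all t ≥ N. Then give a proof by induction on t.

At t = 4: 625 < 1632, so the inequality fails and N ≥ 5. We prove 5^t ≥ 23t^3 + 40t for all t ≥ 5.
Base step (t = 5): 5^t = 3125 and 23t^3 + 40t = 3075, so 3125 ≥ 3075.
Suppose the result is true for t = j, so 5^j ≥ 23j^3 + 40j.
Then 5^(j + 1) = 5·(5^j) ≥ 5·(23j^3 + 40j).
Also, for j ≥ 5 we have 5·(23j^3 + 40j) ≥ 23(j+1)^3 + 40(j+1), since 5·(23j^3 + 40j) − (23(j+1)^3 + 40(j+1)) = 92j^3 - 69j^2 + 91j - 63, which is nonnegative for all j ≥ 5.
Combining, 5^(j + 1) ≥ 23(j+1)^3 + 40(j+1).
By the principle of mathematical induction, the result holds for all t ≥ 5.
Hence the smallest such N is 5.

N = 5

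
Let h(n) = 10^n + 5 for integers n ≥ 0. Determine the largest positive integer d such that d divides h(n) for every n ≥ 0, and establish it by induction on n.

d = 3

Computing the first values: h(0) = 6 and h(1) = 15; gcd(6, 15) = 3, so d ≤ 3.
We prove 3 | 10^n + 5 for all n ≥ 0 by induction on n.
When n = 0: h(0) = 6 = 3·(2), so 3 | h(0).
For the inductive step, assume it holds for an arbitrary p ≥ 0, i.e. 3 | h(p). Then
h(p+1) = 10^(p+1) + 5 = 10·(10^p + 5) - 45 = 10·h(p) - 45. The first term is divisible by 3 by the inductive hypothesis, and -45 is divisible by 3. Hence 3 | h(p+1).
By induction, the statement is established for all n ≥ 0.
Therefore the largest such d is 3.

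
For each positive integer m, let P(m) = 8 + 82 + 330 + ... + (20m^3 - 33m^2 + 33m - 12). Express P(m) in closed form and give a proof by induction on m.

P(m) = m(5m - 1)(m^2 + 1)

We claim P(m) = m(5m - 1)(m^2 + 1) for all m ≥ 1.
When m = 1: P(1) = 8, and the closed form gives 8. They agree.
Inductive step: assume the claim holds for m = p, so P(p) = p(5p^3 - p^2 + 5p - 1).
Then P(p+1) = P(p) + (20p^3 + 27p^2 + 27p + 8) = (p(5p^3 - p^2 + 5p - 1)) + (20p^3 + 27p^2 + 27p + 8).
Simplifying, P(p+1) = (p + 1)(5p + 4)(p^2 + 2p + 2) = (p+1)(5(p+1) - 1)((p+1)^2 + 1),
which is the closed form with m = p+1.
Hence, by induction on m, the claim holds for every m ≥ 1.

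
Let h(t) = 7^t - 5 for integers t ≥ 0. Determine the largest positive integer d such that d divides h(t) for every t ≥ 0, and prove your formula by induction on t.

Computing the first values: h(0) = -4 and h(1) = 2; gcd(-4, 2) = 2, so d ≤ 2.
We prove 2 | 7^t - 5 for all t ≥ 0 by induction on t.
Base step (t = 0): h(0) = -4 = 2·(-2), so 2 | h(0).
Inductive step: assume the claim holds for t = k, i.e. 2 | h(k). Then
h(k+1) = 7^(k+1) - 5 = 7·(7^k - 5) + 30 = 7·h(k) + 30. The first term is divisible by 2 by the inductive hypothesis, and 30 is divisible by 2. Hence 2 | h(k+1).
This completes the induction.
Therefore the largest such d is 2.

d = 2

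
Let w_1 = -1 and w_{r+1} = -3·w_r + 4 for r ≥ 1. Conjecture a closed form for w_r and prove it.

w_r = -2(-3)^(r - 1) + 1

Computing the first terms: w_1 = -1, w_2 = 7, w_3 = -17. This suggests w_r = -2(-3)^(r - 1) + 1.
For the base case r = 1: the formula gives -1 = -1 = w_1.
For the inductive step, assume it holds for an arbitrary i ≥ 1, so w_i = -2(-3)^(i - 1) + 1.
Then w_{i+1} = -3·w_i + 4 = -3·(-2(-3)^(i - 1) + 1) + 4 = -2(-3)^i + 1 = -2(-3)^((i+1) - 1) + 1,
which is the claimed formula at r = i+1.
By the principle of mathematical induction, the result holds for all r ≥ 1.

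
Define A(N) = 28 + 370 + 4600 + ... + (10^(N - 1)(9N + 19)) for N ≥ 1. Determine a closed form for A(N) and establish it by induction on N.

We claim A(N) = 10^N(N + 2) - 2 for all N ≥ 1.
For the base case N = 1: A(1) = 28, and the closed form gives 28. They agree.
Suppose the result is true for N = r, so A(r) = 10^r(r + 2) - 2.
Then A(r+1) = A(r) + (10^r(9r + 28)) = (10^r(r + 2) - 2) + (10^r(9r + 28)).
Simplifying, A(r+1) = 10·10^r·r + 30·10^r - 2 = 10^(r+1)((r+1) + 2) - 2,
which is the closed form with N = r+1.
By the principle of mathematical induction, the result holds for all N ≥ 1.

A(N) = 10^N(N + 2) - 2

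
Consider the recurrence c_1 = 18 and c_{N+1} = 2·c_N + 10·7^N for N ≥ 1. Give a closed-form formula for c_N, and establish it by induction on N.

Computing the first terms: c_1 = 18, c_2 = 106, c_3 = 702. This suggests c_N = 2^(N + 1) + 2·7^N.
Base step (N = 1): the formula gives 18 = 18 = c_1.
Inductive step: suppose the statement holds for some m ≥ 1, so c_m = 2^(m + 1) + 2·7^m.
Then c_{m+1} = 2·c_m + 10·7^m = 2·(2^(m + 1) + 2·7^m) + 10·7^m = 2^(m + 2) + 2·7^(m + 1) = 2^((m+1) + 1) + 2·7^(m+1),
which is the claimed formula at N = m+1.
Hence, by induction on N, the claim holds for every N ≥ 1.

c_N = 2^(N + 1) + 2·7^N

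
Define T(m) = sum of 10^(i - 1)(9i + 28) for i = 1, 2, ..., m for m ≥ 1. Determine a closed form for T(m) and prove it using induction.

We claim T(m) = 10^m(m + 3) - 3 for all m ≥ 1.
When m = 1: T(1) = 37, and the closed form gives 37. They agree.
Inductive step: assume the claim holds for m = i, so T(i) = 10^i(i + 3) - 3.
Then T(i+1) = T(i) + (10^i(9i + 37)) = (10^i(i + 3) - 3) + (10^i(9i + 37)).
Simplifying, T(i+1) = 10·10^i·i + 40·10^i - 3 = 10^(i+1)((i+1) + 3) - 3,
which is the closed form with m = i+1.
This completes the induction.

T(m) = 10^m(m + 3) - 3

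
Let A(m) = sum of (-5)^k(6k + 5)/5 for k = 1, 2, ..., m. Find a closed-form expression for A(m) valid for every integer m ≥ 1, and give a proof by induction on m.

We claim A(m) = (-5)^m(m + 1) - 1 for all m ≥ 1.
For the base case m = 1: A(1) = -11, and the closed form gives -11. They agree.
Inductive step: suppose the statement holds for some k ≥ 1, so A(k) = (-5)^k(k + 1) - 1.
Then A(k+1) = A(k) + ((-5)^k(-6k - 11)) = ((-5)^k(k + 1) - 1) + ((-5)^k(-6k - 11)).
Simplifying, A(k+1) = -5(-5)^k·k - 10(-5)^k - 1 = (-5)^(k+1)((k+1) + 1) - 1,
which is the closed form with m = k+1.
Hence, by induction on m, the claim holds for every m ≥ 1.

A(m) = (-5)^m(m + 1) - 1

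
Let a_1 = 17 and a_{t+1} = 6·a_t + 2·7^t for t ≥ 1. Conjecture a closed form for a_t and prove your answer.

Computing the first terms: a_1 = 17, a_2 = 116, a_3 = 794. This suggests a_t = 3·6^(t - 1) + 2·7^t.
Base step (t = 1): the formula gives 17 = 17 = a_1.
For the inductive step, assume it holds for an arbitrary m ≥ 1, so a_m = 3·6^(m - 1) + 2·7^m.
Then a_{m+1} = 6·a_m + 2·7^m = 6·(3·6^(m - 1) + 2·7^m) + 2·7^m = 3·6^m + 2·7^(m + 1) = 3·6^((m+1) - 1) + 2·7^(m+1),
which is the claimed formula at t = m+1.
This completes the induction.

a_t = 3·6^(t - 1) + 2·7^t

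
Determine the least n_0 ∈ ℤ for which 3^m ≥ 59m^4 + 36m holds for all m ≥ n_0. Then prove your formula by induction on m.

n_0 = 14

At m = 13: 1594323 < 1685567, so the inequality fails and n_0 ≥ 14. We prove 3^m ≥ 59m^4 + 36m for all m ≥ 14.
Base case (m = 14): 3^m = 4782969 and 59m^4 + 36m = 2267048, so 4782969 ≥ 2267048.
Inductive step: suppose the statement holds for some k ≥ 14, so 3^k ≥ 59k^4 + 36k.
Then 3^(k + 1) = 3·(3^k) ≥ 3·(59k^4 + 36k).
Also, for k ≥ 14 we have 3·(59k^4 + 36k) ≥ 59(k+1)^4 + 36(k+1), since 3·(59k^4 + 36k) − (59(k+1)^4 + 36(k+1)) = 118k^4 - 236k^3 - 354k^2 - 164k - 95, which is nonnegative for all k ≥ 14.
Combining, 3^(k + 1) ≥ 59(k+1)^4 + 36(k+1).
By induction, the statement is established for all m ≥ 14.
Hence the smallest such n_0 is 14.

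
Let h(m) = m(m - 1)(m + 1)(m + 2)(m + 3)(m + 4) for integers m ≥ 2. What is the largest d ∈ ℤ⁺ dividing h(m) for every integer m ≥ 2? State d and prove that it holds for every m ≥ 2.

d = 720

Computing the first values: h(2) = 720 and h(3) = 5040; gcd(720, 5040) = 720, so d ≤ 720.
We prove 720 | m(m - 1)(m + 1)(m + 2)(m + 3)(m + 4) for all m ≥ 2 by induction on m.
Base case (m = 2): h(2) = 720 = 720·(1), so 720 | h(2).
Inductive step: suppose the statement holds for some i ≥ 2, i.e. 720 | h(i). Then
h(i+1) − h(i) = i·(i+1)·(i+2)·(i+3)·(i+4)·(i+5) − (i-1)·i·(i+1)·(i+2)·(i+3)·(i+4) = i·(i+1)·(i+2)·(i+3)·(i+4)·[(i+5) − (i-1)] = 6·i·(i+1)·(i+2)·(i+3)·(i+4). The product of 5 consecutive integers is divisible by (5)! = 120, so h(i+1) − h(i) is divisible by 6·120 = 720. By the inductive hypothesis 720 | h(i), hence 720 | h(i+1).
Hence, by induction on m, the claim holds for every m ≥ 2.
Therefore the largest such d is 720.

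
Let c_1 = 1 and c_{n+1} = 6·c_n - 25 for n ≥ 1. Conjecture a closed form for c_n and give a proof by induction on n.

c_n = -4·6^(n - 1) + 5

Computing the first terms: c_1 = 1, c_2 = -19, c_3 = -139. This suggests c_n = -4·6^(n - 1) + 5.
For the base case n = 1: the formula gives 1 = 1 = c_1.
Suppose the result is true for n = m, so c_m = -4·6^(m - 1) + 5.
Then c_{m+1} = 6·c_m - 25 = 6·(-4·6^(m - 1) + 5) - 25 = -4·6^m + 5 = -4·6^((m+1) - 1) + 5,
which is the claimed formula at n = m+1.
By induction, the statement is established for all n ≥ 1.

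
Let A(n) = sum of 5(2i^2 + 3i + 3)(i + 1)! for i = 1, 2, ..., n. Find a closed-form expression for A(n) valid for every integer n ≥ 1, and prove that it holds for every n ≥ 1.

A(n) = (10n + 5)(n + 2)! - 10

We claim A(n) = (10n + 5)(n + 2)! - 10 for all n ≥ 1.
Base case (n = 1): A(1) = 80, and the closed form gives 80. They agree.
Inductive step: suppose the statement holds for some i ≥ 1, so A(i) = (10i + 5)(i + 2)! - 10.
Then A(i+1) = A(i) + (5(2i^2 + 7i + 8)(i + 2)!) = ((10i + 5)(i + 2)! - 10) + (5(2i^2 + 7i + 8)(i + 2)!).
Simplifying, A(i+1) = (10(i+1) + 5)((i+1) + 2)! - 10,
which is the closed form with n = i+1.
This completes the induction.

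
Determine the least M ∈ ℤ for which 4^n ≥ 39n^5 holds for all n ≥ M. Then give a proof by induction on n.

M = 12

At n = 11: 4194304 < 6280989, so the inequality fails and M ≥ 12. We prove 4^n ≥ 39n^5 for all n ≥ 12.
For the base case n = 12: 4^n = 16777216 and 39n^5 = 9704448, so 16777216 ≥ 9704448.
Inductive step: assume the claim holds for n = j, so 4^j ≥ 39j^5.
Then 4^(j + 1) = 4·(4^j) ≥ 4·(39j^5).
Also, for j ≥ 12 we have 4·(39j^5) ≥ 39(j+1)^5, since 4 ≥ (1 + 1/j)^5 for all j ≥ 12.
Combining, 4^(j + 1) ≥ 39(j+1)^5.
By the principle of mathematical induction, the result holds for all n ≥ 12.
Hence the smallest such M is 12.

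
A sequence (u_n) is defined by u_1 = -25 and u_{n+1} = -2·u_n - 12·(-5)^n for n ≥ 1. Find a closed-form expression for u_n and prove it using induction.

u_n = -5(-2)^(n - 1) + 4(-5)^n

Computing the first terms: u_1 = -25, u_2 = 110, u_3 = -520. This suggests u_n = -5(-2)^(n - 1) + 4(-5)^n.
When n = 1: the formula gives -25 = -25 = u_1.
Inductive step: suppose the statement holds for some m ≥ 1, so u_m = -5(-2)^(m - 1) + 4(-5)^m.
Then u_{m+1} = -2·u_m - 12·(-5)^m = -2·(-5(-2)^(m - 1) + 4(-5)^m) - 12·(-5)^m = -5(-2)^m + 4(-5)^(m + 1) = -5(-2)^((m+1) - 1) + 4(-5)^(m+1),
which is the claimed formula at n = m+1.
By the principle of mathematical induction, the result holds for all n ≥ 1.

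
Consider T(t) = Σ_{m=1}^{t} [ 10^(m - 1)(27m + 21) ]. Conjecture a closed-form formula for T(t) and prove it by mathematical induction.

T(t) = 10^t(3t + 2) - 2

We claim T(t) = 10^t(3t + 2) - 2 for all t ≥ 1.
When t = 1: T(1) = 48, and the closed form gives 48. They agree.
Suppose the result is true for t = m, so T(m) = 10^m(3m + 2) - 2.
Then T(m+1) = T(m) + (10^m(27m + 48)) = (10^m(3m + 2) - 2) + (10^m(27m + 48)).
Simplifying, T(m+1) = 30·10^m·m + 50·10^m - 2 = 10^(m+1)(3(m+1) + 2) - 2,
which is the closed form with t = m+1.
By induction, the statement is established for all t ≥ 1.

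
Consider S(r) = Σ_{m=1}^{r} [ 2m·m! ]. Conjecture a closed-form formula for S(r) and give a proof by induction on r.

S(r) = 2(r + 1)! - 2

We claim S(r) = 2(r + 1)! - 2 for all r ≥ 1.
Base case (r = 1): S(1) = 2, and the closed form gives 2. They agree.
Inductive step: assume the claim holds for r = m, so S(m) = 2(m + 1)! - 2.
Then S(m+1) = S(m) + (2(m + 1)(m + 1)!) = (2(m + 1)! - 2) + (2(m + 1)(m + 1)!).
Simplifying, S(m+1) = 2((m+1) + 1)! - 2,
which is the closed form with r = m+1.
Hence, by induction on r, the claim holds for every r ≥ 1.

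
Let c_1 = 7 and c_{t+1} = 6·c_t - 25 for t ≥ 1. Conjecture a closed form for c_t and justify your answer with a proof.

Computing the first terms: c_1 = 7, c_2 = 17, c_3 = 77. This suggests c_t = 2·6^(t - 1) + 5.
Base step (t = 1): the formula gives 7 = 7 = c_1.
Inductive step: suppose the statement holds for some j ≥ 1, so c_j = 2·6^(j - 1) + 5.
Then c_{j+1} = 6·c_j - 25 = 6·(2·6^(j - 1) + 5) - 25 = 2·6^j + 5 = 2·6^((j+1) - 1) + 5,
which is the claimed formula at t = j+1.
By induction, the statement is established for all t ≥ 1.

c_t = 2·6^(t - 1) + 5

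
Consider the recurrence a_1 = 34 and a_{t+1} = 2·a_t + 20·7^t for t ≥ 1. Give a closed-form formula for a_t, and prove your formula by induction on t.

a_t = 3·2^t + 4·7^t

Computing the first terms: a_1 = 34, a_2 = 208, a_3 = 1396. This suggests a_t = 3·2^t + 4·7^t.
Base step (t = 1): the formula gives 34 = 34 = a_1.
Inductive step: assume the claim holds for t = p, so a_p = 3·2^p + 4·7^p.
Then a_{p+1} = 2·a_p + 20·7^p = 2·(3·2^p + 4·7^p) + 20·7^p = 3·2^(p + 1) + 4·7^(p + 1),
which is the claimed formula at t = p+1.
By induction, the statement is established for all t ≥ 1.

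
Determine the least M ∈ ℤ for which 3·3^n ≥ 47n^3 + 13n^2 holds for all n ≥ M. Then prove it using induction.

At n = 8: 19683 < 24896, so the inequality fails and M ≥ 9. We prove 3·3^n ≥ 47n^3 + 13n^2 for all n ≥ 9.
When n = 9: 3·3^n = 59049 and 47n^3 + 13n^2 = 35316, so 59049 ≥ 35316.
Inductive step: assume the claim holds for n = j, so 3·3^j ≥ 47j^3 + 13j^2.
Then 3·3^(j + 1) = 3·(3·3^j) ≥ 3·(47j^3 + 13j^2).
Also, for j ≥ 9 we have 3·(47j^3 + 13j^2) ≥ 47(j+1)^3 + 13(j+1)^2, since 3·(47j^3 + 13j^2) − (47(j+1)^3 + 13(j+1)^2) = 94j^3 - 115j^2 - 167j - 60, which is nonnegative for all j ≥ 9.
Combining, 3·3^(j + 1) ≥ 47(j+1)^3 + 13(j+1)^2.
By induction, the statement is established for all n ≥ 9.
Hence the smallest such M is 9.

M = 9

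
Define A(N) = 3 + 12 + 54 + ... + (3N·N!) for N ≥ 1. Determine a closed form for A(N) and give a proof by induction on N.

A(N) = (3N + 3)N! - 3

We claim A(N) = (3N + 3)N! - 3 for all N ≥ 1.
Base step (N = 1): A(1) = 3, and the closed form gives 3. They agree.
Suppose the result is true for N = k, so A(k) = (3k + 3)k! - 3.
Then A(k+1) = A(k) + (3(k + 1)(k + 1)!) = ((3k + 3)k! - 3) + (3(k + 1)(k + 1)!).
Simplifying, A(k+1) = (3(k+1) + 3)(k+1)! - 3,
which is the closed form with N = k+1.
This completes the induction.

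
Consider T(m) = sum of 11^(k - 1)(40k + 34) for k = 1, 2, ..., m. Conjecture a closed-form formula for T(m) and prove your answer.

T(m) = 11^m(4m + 3) - 3

We claim T(m) = 11^m(4m + 3) - 3 for all m ≥ 1.
Base case (m = 1): T(1) = 74, and the closed form gives 74. They agree.
For the inductive step, assume it holds for an arbitrary k ≥ 1, so T(k) = 11^k(4k + 3) - 3.
Then T(k+1) = T(k) + (11^k(40k + 74)) = (11^k(4k + 3) - 3) + (11^k(40k + 74)).
Simplifying, T(k+1) = 44·11^k·k + 77·11^k - 3 = 11^(k+1)(4(k+1) + 3) - 3,
which is the closed form with m = k+1.
By the principle of mathematical induction, the result holds for all m ≥ 1.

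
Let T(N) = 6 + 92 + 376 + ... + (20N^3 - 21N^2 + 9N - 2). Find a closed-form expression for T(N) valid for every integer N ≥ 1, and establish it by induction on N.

T(N) = N(5N^3 + 3N^2 - N - 1)

We claim T(N) = N(5N^3 + 3N^2 - N - 1) for all N ≥ 1.
Base step (N = 1): T(1) = 6, and the closed form gives 6. They agree.
For the inductive step, assume it holds for an arbitrary r ≥ 1, so T(r) = r(5r^3 + 3r^2 - r - 1).
Then T(r+1) = T(r) + (20r^3 + 39r^2 + 27r + 6) = (r(5r^3 + 3r^2 - r - 1)) + (20r^3 + 39r^2 + 27r + 6).
Simplifying, T(r+1) = (r + 1)(5r^3 + 18r^2 + 20r + 6) = (r+1)(5(r+1)^3 + 3(r+1)^2 - (r+1) - 1),
which is the closed form with N = r+1.
By induction, the statement is established for all N ≥ 1.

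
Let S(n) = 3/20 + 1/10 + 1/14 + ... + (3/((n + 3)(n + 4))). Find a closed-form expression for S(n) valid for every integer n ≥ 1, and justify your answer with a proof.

S(n) = 3n/(4(n + 4))

We claim S(n) = 3n/(4(n + 4)) for all n ≥ 1.
When n = 1: S(1) = 3/20, and the closed form gives 3/20. They agree.
Inductive step: assume the claim holds for n = p, so S(p) = 3p/(4(p + 4)).
Then S(p+1) = S(p) + (3/((p + 4)(p + 5))) = (3p/(4(p + 4))) + (3/((p + 4)(p + 5))).
Simplifying, S(p+1) = 3(p + 1)/(4(p + 5)) = 3(p+1)/(4((p+1) + 4)),
which is the closed form with n = p+1.
By induction, the statement is established for all n ≥ 1.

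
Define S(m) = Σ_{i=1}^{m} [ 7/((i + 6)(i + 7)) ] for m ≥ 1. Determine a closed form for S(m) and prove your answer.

S(m) = m/(m + 7)

We claim S(m) = m/(m + 7) for all m ≥ 1.
For the base case m = 1: S(1) = 1/8, and the closed form gives 1/8. They agree.
Inductive step: assume the claim holds for m = i, so S(i) = i/(i + 7).
Then S(i+1) = S(i) + (7/((i + 7)(i + 8))) = (i/(i + 7)) + (7/((i + 7)(i + 8))).
Simplifying, S(i+1) = (i + 1)/(i + 8) = (i+1)/((i+1) + 7),
which is the closed form with m = i+1.
By the principle of mathematical induction, the result holds for all m ≥ 1.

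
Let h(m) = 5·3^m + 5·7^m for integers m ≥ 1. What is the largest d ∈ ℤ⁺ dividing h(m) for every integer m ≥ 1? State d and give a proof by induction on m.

Computing the first values: h(1) = 50 and h(2) = 290; gcd(50, 290) = 10, so d ≤ 10.
We prove 10 | 5·3^m + 5·7^m for all m ≥ 1 by induction on m.
When m = 1: h(1) = 50 = 10·(5), so 10 | h(1).
Inductive step: assume the claim holds for m = k, i.e. 10 | h(k). Then
h(k+1) − 7·h(k) = (5·3^(k+1) + 5·7^(k+1)) − 7·(5·3^k + 5·7^k) = (5)·3^k·(3 − 7) = (-20)·3^k. Since 10 | h(k) by the inductive hypothesis, 10 | 7·h(k); and 10 | -20 since -20 = 10·-2. Therefore 10 | h(k+1).
By induction, the statement is established for all m ≥ 1.
Therefore the largest such d is 10.

d = 10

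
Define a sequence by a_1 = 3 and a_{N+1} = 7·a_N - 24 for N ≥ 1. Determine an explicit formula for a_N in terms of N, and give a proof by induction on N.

a_N = -7^(N - 1) + 4

Computing the first terms: a_1 = 3, a_2 = -3, a_3 = -45. This suggests a_N = -7^(N - 1) + 4.
Base step (N = 1): the formula gives 3 = 3 = a_1.
Inductive step: assume the claim holds for N = m, so a_m = -7^(m - 1) + 4.
Then a_{m+1} = 7·a_m - 24 = 7·(-7^(m - 1) + 4) - 24 = -7^m + 4 = -7^((m+1) - 1) + 4,
which is the claimed formula at N = m+1.
By induction, the statement is established for all N ≥ 1.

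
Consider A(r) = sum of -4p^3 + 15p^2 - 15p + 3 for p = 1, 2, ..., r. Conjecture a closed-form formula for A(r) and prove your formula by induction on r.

A(r) = -r(r - 2)(r^2 - r - 1)

We claim A(r) = -r(r - 2)(r^2 - r - 1) for all r ≥ 1.
Base step (r = 1): A(1) = -1, and the closed form gives -1. They agree.
Inductive step: assume the claim holds for r = p, so A(p) = p(-p^3 + 3p^2 - p - 2).
Then A(p+1) = A(p) + (-4p^3 + 3p^2 + 3p - 1) = (p(-p^3 + 3p^2 - p - 2)) + (-4p^3 + 3p^2 + 3p - 1).
Simplifying, A(p+1) = -(p - 1)(p + 1)(p^2 + p - 1) = -(p+1)((p+1) - 2)((p+1)^2 - (p+1) - 1),
which is the closed form with r = p+1.
By the principle of mathematical induction, the result holds for all r ≥ 1.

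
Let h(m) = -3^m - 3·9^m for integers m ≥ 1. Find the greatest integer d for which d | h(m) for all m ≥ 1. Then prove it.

Computing the first values: h(1) = -30 and h(2) = -252; gcd(-30, -252) = 6, so d ≤ 6.
We prove 6 | -3^m - 3·9^m for all m ≥ 1 by induction on m.
For the base case m = 1: h(1) = -30 = 6·(-5), so 6 | h(1).
For the inductive step, assume it holds for an arbitrary j ≥ 1, i.e. 6 | h(j). Then
h(j+1) − 9·h(j) = (-3^(j+1) - 3·9^(j+1)) − 9·(-3^j - 3·9^j) = (-1)·3^j·(3 − 9) = (6)·3^j. Since 6 | h(j) by the inductive hypothesis, 6 | 9·h(j); and 6 | 6 since 6 = 6·1. Therefore 6 | h(j+1).
By induction, the statement is established for all m ≥ 1.
Therefore the largest such d is 6.

d = 6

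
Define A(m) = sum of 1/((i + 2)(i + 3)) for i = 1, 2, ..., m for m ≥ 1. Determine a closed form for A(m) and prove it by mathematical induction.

We claim A(m) = m/(3(m + 3)) for all m ≥ 1.
Base step (m = 1): A(1) = 1/12, and the closed form gives 1/12. They agree.
Inductive step: assume the claim holds for m = i, so A(i) = i/(3(i + 3)).
Then A(i+1) = A(i) + (1/((i + 3)(i + 4))) = (i/(3(i + 3))) + (1/((i + 3)(i + 4))).
Simplifying, A(i+1) = (i + 1)/(3(i + 4)) = (i+1)/(3((i+1) + 3)),
which is the closed form with m = i+1.
Hence, by induction on m, the claim holds for every m ≥ 1.

A(m) = m/(3(m + 3))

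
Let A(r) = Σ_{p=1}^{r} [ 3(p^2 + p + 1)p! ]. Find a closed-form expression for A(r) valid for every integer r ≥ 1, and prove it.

A(r) = (3r + 3)(r + 1)! - 3

We claim A(r) = (3r + 3)(r + 1)! - 3 for all r ≥ 1.
Base case (r = 1): A(1) = 9, and the closed form gives 9. They agree.
Inductive step: assume the claim holds for r = p, so A(p) = (3p + 3)(p + 1)! - 3.
Then A(p+1) = A(p) + (3(p^2 + 3p + 3)(p + 1)!) = ((3p + 3)(p + 1)! - 3) + (3(p^2 + 3p + 3)(p + 1)!).
Simplifying, A(p+1) = (3(p+1) + 3)((p+1) + 1)! - 3,
which is the closed form with r = p+1.
By induction, the statement is established for all r ≥ 1.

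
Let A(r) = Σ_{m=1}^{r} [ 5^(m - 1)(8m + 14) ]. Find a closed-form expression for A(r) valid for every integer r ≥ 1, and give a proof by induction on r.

A(r) = 5^r(2r + 3) - 3

We claim A(r) = 5^r(2r + 3) - 3 for all r ≥ 1.
Base case (r = 1): A(1) = 22, and the closed form gives 22. They agree.
Inductive step: suppose the statement holds for some m ≥ 1, so A(m) = 5^m(2m + 3) - 3.
Then A(m+1) = A(m) + (5^m(8m + 22)) = (5^m(2m + 3) - 3) + (5^m(8m + 22)).
Simplifying, A(m+1) = 10·5^m·m + 25·5^m - 3 = 5^(m+1)(2(m+1) + 3) - 3,
which is the closed form with r = m+1.
By induction, the statement is established for all r ≥ 1.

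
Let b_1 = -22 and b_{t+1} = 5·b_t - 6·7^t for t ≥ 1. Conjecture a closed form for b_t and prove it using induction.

Computing the first terms: b_1 = -22, b_2 = -152, b_3 = -1054. This suggests b_t = -5^(t - 1) - 3·7^t.
Base step (t = 1): the formula gives -22 = -22 = b_1.
Inductive step: assume the claim holds for t = m, so b_m = -5^(m - 1) - 3·7^m.
Then b_{m+1} = 5·b_m - 6·7^m = 5·(-5^(m - 1) - 3·7^m) - 6·7^m = -5^m - 3·7^(m + 1) = -5^((m+1) - 1) - 3·7^(m+1),
which is the claimed formula at t = m+1.
By induction, the statement is established for all t ≥ 1.

b_t = -5^(t - 1) - 3·7^t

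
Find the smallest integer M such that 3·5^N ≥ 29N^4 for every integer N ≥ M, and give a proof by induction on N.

At N = 5: 9375 < 18125, so the inequality fails and M ≥ 6. We prove 3·5^N ≥ 29N^4 for all N ≥ 6.
For the base case N = 6: 3·5^N = 46875 and 29N^4 = 37584, so 46875 ≥ 37584.
Inductive step: assume the claim holds for N = m, so 3·5^m ≥ 29m^4.
Then 3·5^(m + 1) = 5·(3·5^m) ≥ 5·(29m^4).
Also, for m ≥ 6 we have 5·(29m^4) ≥ 29(m+1)^4, since 5 ≥ (1 + 1/m)^4 for all m ≥ 6.
Combining, 3·5^(m + 1) ≥ 29(m+1)^4.
Hence, by induction on N, the claim holds for every N ≥ 6.
Hence the smallest such M is 6.

M = 6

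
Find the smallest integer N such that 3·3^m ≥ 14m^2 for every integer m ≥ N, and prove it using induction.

At m = 3: 81 < 126, so the inequality fails and N ≥ 4. We prove 3·3^m ≥ 14m^2 for all m ≥ 4.
When m = 4: 3·3^m = 243 and 14m^2 = 224, so 243 ≥ 224.
Inductive step: suppose the statement holds for some j ≥ 4, so 3·3^j ≥ 14j^2.
Then 3·3^(j + 1) = 3·(3·3^j) ≥ 3·(14j^2).
Also, for j ≥ 4 we have 3·(14j^2) ≥ 14(j+1)^2, since 3 ≥ (1 + 1/j)^2 for all j ≥ 4.
Combining, 3·3^(j + 1) ≥ 14(j+1)^2.
By induction, the statement is established for all m ≥ 4.
Hence the smallest such N is 4.

N = 4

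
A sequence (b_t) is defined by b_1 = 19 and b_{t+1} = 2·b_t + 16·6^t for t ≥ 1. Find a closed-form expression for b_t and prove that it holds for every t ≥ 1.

Computing the first terms: b_1 = 19, b_2 = 134, b_3 = 844. This suggests b_t = -5·2^(t - 1) + 4·6^t.
Base case (t = 1): the formula gives 19 = 19 = b_1.
Inductive step: suppose the statement holds for some i ≥ 1, so b_i = -5·2^(i - 1) + 4·6^i.
Then b_{i+1} = 2·b_i + 16·6^i = 2·(-5·2^(i - 1) + 4·6^i) + 16·6^i = -5·2^i + 4·6^(i + 1) = -5·2^((i+1) - 1) + 4·6^(i+1),
which is the claimed formula at t = i+1.
This completes the induction.

b_t = -5·2^(t - 1) + 4·6^t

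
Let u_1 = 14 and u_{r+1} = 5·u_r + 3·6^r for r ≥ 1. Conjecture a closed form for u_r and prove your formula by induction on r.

u_r = -4·5^(r - 1) + 3·6^r

Computing the first terms: u_1 = 14, u_2 = 88, u_3 = 548. This suggests u_r = -4·5^(r - 1) + 3·6^r.
Base case (r = 1): the formula gives 14 = 14 = u_1.
Suppose the result is true for r = k, so u_k = -4·5^(k - 1) + 3·6^k.
Then u_{k+1} = 5·u_k + 3·6^k = 5·(-4·5^(k - 1) + 3·6^k) + 3·6^k = -4·5^k + 3·6^(k + 1) = -4·5^((k+1) - 1) + 3·6^(k+1),
which is the claimed formula at r = k+1.
Hence, by induction on r, the claim holds for every r ≥ 1.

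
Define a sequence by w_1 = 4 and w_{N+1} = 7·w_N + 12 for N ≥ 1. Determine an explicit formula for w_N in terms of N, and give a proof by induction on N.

Computing the first terms: w_1 = 4, w_2 = 40, w_3 = 292. This suggests w_N = 6·7^(N - 1) - 2.
Base step (N = 1): the formula gives 4 = 4 = w_1.
Suppose the result is true for N = i, so w_i = 6·7^(i - 1) - 2.
Then w_{i+1} = 7·w_i + 12 = 7·(6·7^(i - 1) - 2) + 12 = 6·7^i - 2 = 6·7^((i+1) - 1) - 2,
which is the claimed formula at N = i+1.
By the principle of mathematical induction, the result holds for all N ≥ 1.

w_N = 6·7^(N - 1) - 2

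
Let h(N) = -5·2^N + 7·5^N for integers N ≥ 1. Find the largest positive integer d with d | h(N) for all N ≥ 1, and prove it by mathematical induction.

d = 5

Computing the first values: h(1) = 25 and h(2) = 155; gcd(25, 155) = 5, so d ≤ 5.
We prove 5 | -5·2^N + 7·5^N for all N ≥ 1 by induction on N.
Base step (N = 1): h(1) = 25 = 5·(5), so 5 | h(1).
Suppose the result is true for N = m, i.e. 5 | h(m). Then
h(m+1) − 5·h(m) = (-5·2^(m+1) + 7·5^(m+1)) − 5·(-5·2^m + 7·5^m) = (-5)·2^m·(2 − 5) = (15)·2^m. Since 5 | h(m) by the inductive hypothesis, 5 | 5·h(m); and 5 | 15 since 15 = 5·3. Therefore 5 | h(m+1).
By the principle of mathematical induction, the result holds for all N ≥ 1.
Therefore the largest such d is 5.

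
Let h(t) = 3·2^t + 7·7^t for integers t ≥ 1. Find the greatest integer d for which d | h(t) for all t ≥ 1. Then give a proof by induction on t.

Computing the first values: h(1) = 55 and h(2) = 355; gcd(55, 355) = 5, so d ≤ 5.
We prove 5 | 3·2^t + 7·7^t for all t ≥ 1 by induction on t.
Base case (t = 1): h(1) = 55 = 5·(11), so 5 | h(1).
For the inductive step, assume it holds for an arbitrary p ≥ 1, i.e. 5 | h(p). Then
h(p+1) − 7·h(p) = (3·2^(p+1) + 7·7^(p+1)) − 7·(3·2^p + 7·7^p) = (3)·2^p·(2 − 7) = (-15)·2^p. Since 5 | h(p) by the inductive hypothesis, 5 | 7·h(p); and 5 | -15 since -15 = 5·-3. Therefore 5 | h(p+1).
By the principle of mathematical induction, the result holds for all t ≥ 1.
Therefore the largest such d is 5.

d = 5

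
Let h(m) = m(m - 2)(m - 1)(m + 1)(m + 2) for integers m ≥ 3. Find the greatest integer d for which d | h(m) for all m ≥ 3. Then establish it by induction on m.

Computing the first values: h(3) = 120 and h(4) = 720; gcd(120, 720) = 120, so d ≤ 120.
We prove 120 | m(m - 2)(m - 1)(m + 1)(m + 2) for all m ≥ 3 by induction on m.
Base step (m = 3): h(3) = 120 = 120·(1), so 120 | h(3).
Inductive step: assume the claim holds for m = j, i.e. 120 | h(j). Then
h(j+1) − h(j) = (j-1)·j·(j+1)·(j+2)·(j+3) − (j-2)·(j-1)·j·(j+1)·(j+2) = (j-1)·j·(j+1)·(j+2)·[(j+3) − (j-2)] = 5·(j-1)·j·(j+1)·(j+2). The product of 4 consecutive integers is divisible by (4)! = 24, so h(j+1) − h(j) is divisible by 5·24 = 120. By the inductive hypothesis 120 | h(j), hence 120 | h(j+1).
By the principle of mathematical induction, the result holds for all m ≥ 3.
Therefore the largest such d is 120.

d = 120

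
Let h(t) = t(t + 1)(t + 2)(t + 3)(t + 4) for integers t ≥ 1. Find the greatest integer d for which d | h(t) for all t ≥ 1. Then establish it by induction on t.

Computing the first values: h(1) = 120 and h(2) = 720; gcd(120, 720) = 120, so d ≤ 120.
We prove 120 | t(t + 1)(t + 2)(t + 3)(t + 4) for all t ≥ 1 by induction on t.
For the base case t = 1: h(1) = 120 = 120·(1), so 120 | h(1).
Suppose the result is true for t = j, i.e. 120 | h(j). Then
h(j+1) − h(j) = (j+1)·(j+2)·(j+3)·(j+4)·(j+5) − j·(j+1)·(j+2)·(j+3)·(j+4) = (j+1)·(j+2)·(j+3)·(j+4)·[(j+5) − j] = 5·(j+1)·(j+2)·(j+3)·(j+4). The product of 4 consecutive integers is divisible by (4)! = 24, so h(j+1) − h(j) is divisible by 5·24 = 120. By the inductive hypothesis 120 | h(j), hence 120 | h(j+1).
This completes the induction.
Therefore the largest such d is 120.

d = 120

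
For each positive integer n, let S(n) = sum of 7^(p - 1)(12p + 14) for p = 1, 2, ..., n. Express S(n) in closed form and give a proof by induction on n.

We claim S(n) = 2·7^n(n + 1) - 2 for all n ≥ 1.
Base step (n = 1): S(1) = 26, and the closed form gives 26. They agree.
For the inductive step, assume it holds for an arbitrary p ≥ 1, so S(p) = 2·7^p(p + 1) - 2.
Then S(p+1) = S(p) + (7^p(12p + 26)) = (2·7^p(p + 1) - 2) + (7^p(12p + 26)).
Simplifying, S(p+1) = 14·7^p·p + 28·7^p - 2 = 2·7^(p+1)((p+1) + 1) - 2,
which is the closed form with n = p+1.
By the principle of mathematical induction, the result holds for all n ≥ 1.

S(n) = 2·7^n(n + 1) - 2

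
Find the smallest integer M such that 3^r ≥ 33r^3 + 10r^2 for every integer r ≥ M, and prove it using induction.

At r = 9: 19683 < 24867, so the inequality fails and M ≥ 10. We prove 3^r ≥ 33r^3 + 10r^2 for all r ≥ 10.
Base step (r = 10): 3^r = 59049 and 33r^3 + 10r^2 = 34000, so 59049 ≥ 34000.
Suppose the result is true for r = i, so 3^i ≥ 33i^3 + 10i^2.
Then 3^(i + 1) = 3·(3^i) ≥ 3·(33i^3 + 10i^2).
Also, for i ≥ 10 we have 3·(33i^3 + 10i^2) ≥ 33(i+1)^3 + 10(i+1)^2, since 3·(33i^3 + 10i^2) − (33(i+1)^3 + 10(i+1)^2) = 66i^3 - 79i^2 - 119i - 43, which is nonnegative for all i ≥ 10.
Combining, 3^(i + 1) ≥ 33(i+1)^3 + 10(i+1)^2.
By induction, the statement is established for all r ≥ 10.
Hence the smallest such M is 10.

M = 10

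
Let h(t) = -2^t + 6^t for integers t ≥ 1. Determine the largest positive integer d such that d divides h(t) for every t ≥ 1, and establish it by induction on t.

Computing the first values: h(1) = 4 and h(2) = 32; gcd(4, 32) = 4, so d ≤ 4.
We prove 4 | -2^t + 6^t for all t ≥ 1 by induction on t.
For the base case t = 1: h(1) = 4 = 4·(1), so 4 | h(1).
Inductive step: suppose the statement holds for some i ≥ 1, i.e. 4 | h(i). Then
6^{i+1} − 2^{i+1} = 6·6^i − 2·2^i = 6·(6^i − 2^i) + (4)·2^i. The first term is divisible by 4 by the inductive hypothesis, and the second term (4)·2^i is divisible by 4 since 4 | 4. Hence 4 | h(i+1).
Hence, by induction on t, the claim holds for every t ≥ 1.
Therefore the largest such d is 4.

d = 4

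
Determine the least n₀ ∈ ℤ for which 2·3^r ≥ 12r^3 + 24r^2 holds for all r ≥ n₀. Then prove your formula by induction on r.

At r = 7: 4374 < 5292, so the inequality fails and n₀ ≥ 8. We prove 2·3^r ≥ 12r^3 + 24r^2 for all r ≥ 8.
Base case (r = 8): 2·3^r = 13122 and 12r^3 + 24r^2 = 7680, so 13122 ≥ 7680.
Suppose the result is true for r = j, so 2·3^j ≥ 12j^3 + 24j^2.
Then 2·3^(j + 1) = 3·(2·3^j) ≥ 3·(12j^3 + 24j^2).
Also, for j ≥ 8 we have 3·(12j^3 + 24j^2) ≥ 12(j+1)^3 + 24(j+1)^2, since 3·(12j^3 + 24j^2) − (12(j+1)^3 + 24(j+1)^2) = 24j^3 + 12j^2 - 84j - 36, which is nonnegative for all j ≥ 8.
Combining, 2·3^(j + 1) ≥ 12(j+1)^3 + 24(j+1)^2.
Hence, by induction on r, the claim holds for every r ≥ 8.
Hence the smallest such n₀ is 8.

n₀ = 8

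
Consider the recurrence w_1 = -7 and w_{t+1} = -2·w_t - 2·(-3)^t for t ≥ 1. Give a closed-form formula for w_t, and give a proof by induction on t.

w_t = -(-2)^(t - 1) + 2(-3)^t

Computing the first terms: w_1 = -7, w_2 = 20, w_3 = -58. This suggests w_t = -(-2)^(t - 1) + 2(-3)^t.
When t = 1: the formula gives -7 = -7 = w_1.
For the inductive step, assume it holds for an arbitrary j ≥ 1, so w_j = -(-2)^(j - 1) + 2(-3)^j.
Then w_{j+1} = -2·w_j - 2·(-3)^j = -2·(-(-2)^(j - 1) + 2(-3)^j) - 2·(-3)^j = -(-2)^j + 2(-3)^(j + 1) = -(-2)^((j+1) - 1) + 2(-3)^(j+1),
which is the claimed formula at t = j+1.
This completes the induction.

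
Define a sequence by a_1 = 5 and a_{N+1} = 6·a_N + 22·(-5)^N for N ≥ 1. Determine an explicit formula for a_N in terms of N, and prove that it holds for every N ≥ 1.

a_N = -2(-5)^N - 5·6^(N - 1)

Computing the first terms: a_1 = 5, a_2 = -80, a_3 = 70. This suggests a_N = -2(-5)^N - 5·6^(N - 1).
When N = 1: the formula gives 5 = 5 = a_1.
Inductive step: suppose the statement holds for some j ≥ 1, so a_j = -2(-5)^j - 5·6^(j - 1).
Then a_{j+1} = 6·a_j + 22·(-5)^j = 6·(-2(-5)^j - 5·6^(j - 1)) + 22·(-5)^j = -2(-5)^(j + 1) - 5·6^j = -2(-5)^(j+1) - 5·6^((j+1) - 1),
which is the claimed formula at N = j+1.
By the principle of mathematical induction, the result holds for all N ≥ 1.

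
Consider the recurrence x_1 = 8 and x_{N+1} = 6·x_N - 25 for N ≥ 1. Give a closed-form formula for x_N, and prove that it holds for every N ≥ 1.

Computing the first terms: x_1 = 8, x_2 = 23, x_3 = 113. This suggests x_N = 3·6^(N - 1) + 5.
When N = 1: the formula gives 8 = 8 = x_1.
For the inductive step, assume it holds for an arbitrary k ≥ 1, so x_k = 3·6^(k - 1) + 5.
Then x_{k+1} = 6·x_k - 25 = 6·(3·6^(k - 1) + 5) - 25 = 3·6^k + 5 = 3·6^((k+1) - 1) + 5,
which is the claimed formula at N = k+1.
Hence, by induction on N, the claim holds for every N ≥ 1.

x_N = 3·6^(N - 1) + 5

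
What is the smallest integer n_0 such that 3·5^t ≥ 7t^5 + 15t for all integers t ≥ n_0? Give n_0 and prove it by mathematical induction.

n_0 = 7

At t = 6: 46875 < 54522, so the inequality fails and n_0 ≥ 7. We prove 3·5^t ≥ 7t^5 + 15t for all t ≥ 7.
Base step (t = 7): 3·5^t = 234375 and 7t^5 + 15t = 117754, so 234375 ≥ 117754.
For the inductive step, assume it holds for an arbitrary j ≥ 7, so 3·5^j ≥ 7j^5 + 15j.
Then 3·5^(j + 1) = 5·(3·5^j) ≥ 5·(7j^5 + 15j).
Also, for j ≥ 7 we have 5·(7j^5 + 15j) ≥ 7(j+1)^5 + 15(j+1), since 5·(7j^5 + 15j) − (7(j+1)^5 + 15(j+1)) = 28j^5 - 35j^4 - 70j^3 - 70j^2 + 25j - 22, which is nonnegative for all j ≥ 7.
Combining, 3·5^(j + 1) ≥ 7(j+1)^5 + 15(j+1).
Hence, by induction on t, the claim holds for every t ≥ 7.
Hence the smallest such n_0 is 7.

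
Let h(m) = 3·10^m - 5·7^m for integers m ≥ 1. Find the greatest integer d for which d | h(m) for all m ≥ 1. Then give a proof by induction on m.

Computing the first values: h(1) = -5 and h(2) = 55; gcd(-5, 55) = 5, so d ≤ 5.
We prove 5 | 3·10^m - 5·7^m for all m ≥ 1 by induction on m.
Base case (m = 1): h(1) = -5 = 5·(-1), so 5 | h(1).
Inductive step: suppose the statement holds for some k ≥ 1, i.e. 5 | h(k). Then
h(k+1) − 10·h(k) = (3·10^(k+1) - 5·7^(k+1)) − 10·(3·10^k - 5·7^k) = (-5)·7^k·(7 − 10) = (15)·7^k. Since 5 | h(k) by the inductive hypothesis, 5 | 10·h(k); and 5 | 15 since 15 = 5·3. Therefore 5 | h(k+1).
Hence, by induction on m, the claim holds for every m ≥ 1.
Therefore the largest such d is 5.

d = 5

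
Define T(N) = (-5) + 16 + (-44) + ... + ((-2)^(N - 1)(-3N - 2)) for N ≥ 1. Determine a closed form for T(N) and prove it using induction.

T(N) = (-2)^N(N + 1) - 1

We claim T(N) = (-2)^N(N + 1) - 1 for all N ≥ 1.
For the base case N = 1: T(1) = -5, and the closed form gives -5. They agree.
For the inductive step, assume it holds for an arbitrary k ≥ 1, so T(k) = (-2)^k(k + 1) - 1.
Then T(k+1) = T(k) + ((-2)^k(-3k - 5)) = ((-2)^k(k + 1) - 1) + ((-2)^k(-3k - 5)).
Simplifying, T(k+1) = -2(-2)^k·k - 4(-2)^k - 1 = (-2)^(k+1)((k+1) + 1) - 1,
which is the closed form with N = k+1.
By the principle of mathematical induction, the result holds for all N ≥ 1.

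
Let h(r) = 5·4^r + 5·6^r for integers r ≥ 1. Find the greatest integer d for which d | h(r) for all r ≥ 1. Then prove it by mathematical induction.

d = 10

Computing the first values: h(1) = 50 and h(2) = 260; gcd(50, 260) = 10, so d ≤ 10.
We prove 10 | 5·4^r + 5·6^r for all r ≥ 1 by induction on r.
Base step (r = 1): h(1) = 50 = 10·(5), so 10 | h(1).
For the inductive step, assume it holds for an arbitrary i ≥ 1, i.e. 10 | h(i). Then
h(i+1) − 6·h(i) = (5·4^(i+1) + 5·6^(i+1)) − 6·(5·4^i + 5·6^i) = (5)·4^i·(4 − 6) = (-10)·4^i. Since 10 | h(i) by the inductive hypothesis, 10 | 6·h(i); and 10 | -10 since -10 = 10·-1. Therefore 10 | h(i+1).
This completes the induction.
Therefore the largest such d is 10.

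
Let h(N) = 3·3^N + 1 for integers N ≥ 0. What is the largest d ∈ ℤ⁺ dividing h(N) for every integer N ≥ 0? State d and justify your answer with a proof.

Computing the first values: h(0) = 4 and h(1) = 10; gcd(4, 10) = 2, so d ≤ 2.
We prove 2 | 3·3^N + 1 for all N ≥ 0 by induction on N.
Base case (N = 0): h(0) = 4 = 2·(2), so 2 | h(0).
Inductive step: assume the claim holds for N = i, i.e. 2 | h(i). Then
h(i+1) = 3·3^(i+1) + 1 = 3·(3·3^i + 1) - 2 = 3·h(i) - 2. The first term is divisible by 2 by the inductive hypothesis, and -2 is divisible by 2. Hence 2 | h(i+1).
Hence, by induction on N, the claim holds for every N ≥ 0.
Therefore the largest such d is 2.

d = 2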